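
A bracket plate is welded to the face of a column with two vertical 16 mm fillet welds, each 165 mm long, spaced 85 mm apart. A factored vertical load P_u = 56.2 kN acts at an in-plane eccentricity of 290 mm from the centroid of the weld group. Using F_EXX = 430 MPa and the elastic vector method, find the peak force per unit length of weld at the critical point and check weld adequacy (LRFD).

Total weld length L_w = 330 mm. Treat welds as unit-width lines.
Polar moment about centroid: J = 2[d³/12 + d(b/2)²] = 2[165³/12 + 165×42.5²] = 1345000 mm³.
Direct shear f_v = P/L_w = 56.2×10³ / 330 = 170.3 N/mm (vertical).
Torsion M = P·e = 56.2×10³ × 290 = 16298000 N·mm.
Critical point at (x, y) = (42.5, 82.5) from centroid. f_tx = M·y/J = 999.9 N/mm; f_ty = M·x/J = 515.1 N/mm.
Resultant f_max = √[f_tx² + (f_v + f_ty)²] = √[999.9² + (170.3 + 515.1)²] = 1212 N/mm.
Capacity per unit length: φr_n = 0.75 × 0.6 × 430 × (0.707 × 16) = 2189 N/mm.
1212 ≤ 2189 → adequate.

f_max ≈ 1210 N/mm; adequate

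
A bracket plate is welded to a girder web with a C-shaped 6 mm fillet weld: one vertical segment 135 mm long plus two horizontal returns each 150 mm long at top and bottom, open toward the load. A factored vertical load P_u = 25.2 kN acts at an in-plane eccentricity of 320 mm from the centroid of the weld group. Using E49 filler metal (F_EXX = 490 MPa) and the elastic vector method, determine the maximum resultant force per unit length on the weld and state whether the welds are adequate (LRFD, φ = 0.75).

f_max ≈ 411 N/mm; adequate

Total weld length L_w = 435 mm. Treat welds as unit-width lines.
Centroid: x̄ = 2×150×75 / 435 = 51.72 mm from the vertical weld.
Polar moment about centroid: J = I_x + I_y = [135³/12 + 2×150×67.5²] + [135×51.72² + 2(150³/12 + 150×23.28²)] = 2658000 mm³.
Direct shear f_v = P/L_w = 25.2×10³ / 435 = 57.93 N/mm (vertical).
Torsion M = P·e = 25.2×10³ × 320 = 8064000 N·mm.
Critical point at (x, y) = (98.28, 67.5) from centroid. f_tx = M·y/J = 204.8 N/mm; f_ty = M·x/J = 298.1 N/mm.
Resultant f_max = √[f_tx² + (f_v + f_ty)²] = √[204.8² + (57.93 + 298.1)²] = 410.8 N/mm.
Capacity per unit length: φr_n = 0.75 × 0.6 × 490 × (0.707 × 6) = 935.4 N/mm.
410.8 ≤ 935.4 → adequate.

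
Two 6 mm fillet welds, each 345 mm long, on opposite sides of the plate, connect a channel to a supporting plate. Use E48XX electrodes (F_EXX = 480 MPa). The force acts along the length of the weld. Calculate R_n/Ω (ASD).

R_n/Ω ≈ 421 kN

Effective throat t_e = 0.707 × 6 = 4.242 mm.
Total length L = 690 mm; A_we = 4.242 × 690 = 2927 mm².
F_nw = 0.6 F_EXX = 0.6 × 480 = 288 MPa.
R_n = 288 × 2927 × 10⁻³ = 843 kN; R_n/Ω = 843/2.0 = 421.5 kN.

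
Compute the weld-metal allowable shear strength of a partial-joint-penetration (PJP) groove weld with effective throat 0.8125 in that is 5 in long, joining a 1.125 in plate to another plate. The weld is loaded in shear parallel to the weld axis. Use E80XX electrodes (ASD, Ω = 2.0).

E80XX → F_EXX = 80 ksi.
Effective throat (given) t_e = 0.8125 in.
A_we = 0.8125 × 5 = 4.062 in².
F_nw = 0.6 F_EXX = 48 ksi.
R_n/Ω = (48 × 4.062) / 2.0 = 97.5 kips.

R_n/Ω ≈ 97.5 kips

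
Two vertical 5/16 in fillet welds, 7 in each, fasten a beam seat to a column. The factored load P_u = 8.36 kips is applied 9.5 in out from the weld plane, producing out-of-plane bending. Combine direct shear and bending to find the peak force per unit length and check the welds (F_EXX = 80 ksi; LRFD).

f_max ≈ 4.9 kip/in; adequate

L_w = 2 × 7 = 14 in; section modulus (unit throat) S = 2 × L²/6 = 16.33 in².
Direct shear f_v = P/L_w = 8.36/14 = 0.5971 kip/in.
Moment M = P × e = 8.36 × 9.5 = 79.42 kip·in; bending f_b = M/S = 4.862 kip/in.
f_max = √(f_v² + f_b²) = √(0.5971² + 4.862²) = 4.899 kip/in.
φr_n = 0.75 × 0.6 × 80 × (0.707 × 0.3125) = 7.954 kip/in → adequate.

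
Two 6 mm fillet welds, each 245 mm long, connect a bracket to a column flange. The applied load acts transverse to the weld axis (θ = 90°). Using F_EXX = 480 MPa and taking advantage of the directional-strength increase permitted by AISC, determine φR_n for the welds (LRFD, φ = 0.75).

φR_n ≈ 673 kN

t_e = 0.707 × 6 = 4.242 mm; A_we = 4.242 × 490 = 2079 mm².
Directional factor: 1.0 + 0.5 sin^1.5(90°) = 1.5.
F_nw = 0.6 × 480 × 1.5 = 432 MPa.
φR_n = 0.75 × 432 × 2079 × 10⁻³ = 673.5 kN.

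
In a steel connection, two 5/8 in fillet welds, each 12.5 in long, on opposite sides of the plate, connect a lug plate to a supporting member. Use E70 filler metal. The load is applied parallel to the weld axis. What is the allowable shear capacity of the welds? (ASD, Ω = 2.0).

E70XX → F_EXX = 70 ksi.
Effective throat t_e = 0.707 × 0.625 = 0.4419 in.
Total length L = 25 in; A_we = 0.4419 × 25 = 11.05 in².
F_nw = 0.6 F_EXX = 0.6 × 70 = 42 ksi.
R_n = 42 × 11.05 = 464 kips; R_n/Ω = 464/2.0 = 232 kips.

R_n/Ω ≈ 232 kips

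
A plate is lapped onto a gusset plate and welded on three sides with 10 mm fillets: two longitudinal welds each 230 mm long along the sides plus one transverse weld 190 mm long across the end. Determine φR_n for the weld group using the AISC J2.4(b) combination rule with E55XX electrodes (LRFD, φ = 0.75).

E55XX → F_EXX = 550 MPa.
t_e = 0.707 × 10 = 7.07 mm.
R_nwl = 0.6 × 550 × 7.07 × 460 × 10⁻³ = 1073 kN (longitudinal, 2 welds).
R_nwt = 0.6 × 550 × 7.07 × 190 × 10⁻³ = 443.3 kN (transverse, base value).
(i) R_nwl + R_nwt = 1517 kN; (ii) 0.85 R_nwl + 1.5 R_nwt = 1577 kN.
R_n = max = 1577 kN [governs: (ii)]; φR_n = 1183 kN.

φR_n ≈ 1180 kN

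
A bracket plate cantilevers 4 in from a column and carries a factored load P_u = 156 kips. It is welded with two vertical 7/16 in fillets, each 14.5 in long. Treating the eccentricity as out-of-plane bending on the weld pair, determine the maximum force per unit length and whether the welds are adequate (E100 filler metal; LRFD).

E100XX → F_EXX = 100 ksi.
L_w = 2 × 14.5 = 29 in; section modulus (unit throat) S = 2 × L²/6 = 70.08 in².
Direct shear f_v = P/L_w = 156/29 = 5.379 kip/in.
Moment M = P × e = 156 × 4 = 624 kip·in; bending f_b = M/S = 8.904 kip/in.
f_max = √(f_v² + f_b²) = √(5.379² + 8.904²) = 10.4 kip/in.
φr_n = 0.75 × 0.6 × 100 × (0.707 × 0.4375) = 13.92 kip/in → adequate.

f_max ≈ 10.4 kip/in; adequate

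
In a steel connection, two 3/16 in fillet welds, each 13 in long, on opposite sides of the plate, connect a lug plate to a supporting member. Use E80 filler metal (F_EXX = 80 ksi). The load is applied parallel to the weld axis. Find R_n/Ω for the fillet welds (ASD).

Effective throat t_e = 0.707 × 0.1875 = 0.1326 in.
Total length L = 26 in; A_we = 0.1326 × 26 = 3.447 in².
F_nw = 0.6 F_EXX = 0.6 × 80 = 48 ksi.
R_n = 48 × 3.447 = 165.4 kips; R_n/Ω = 165.4/2.0 = 82.72 kips.

R_n/Ω ≈ 82.7 kips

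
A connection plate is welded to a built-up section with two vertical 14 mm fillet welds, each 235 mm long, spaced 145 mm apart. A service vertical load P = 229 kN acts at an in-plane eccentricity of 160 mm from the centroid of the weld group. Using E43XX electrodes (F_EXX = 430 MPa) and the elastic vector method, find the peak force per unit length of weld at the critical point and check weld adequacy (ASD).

Total weld length L_w = 470 mm. Treat welds as unit-width lines.
Polar moment about centroid: J = 2[d³/12 + d(b/2)²] = 2[235³/12 + 235×72.5²] = 4633000 mm³.
Direct shear f_v = P/L_w = 229×10³ / 470 = 487.2 N/mm (vertical).
Torsion M = P·e = 229×10³ × 160 = 36640000 N·mm.
Critical point at (x, y) = (72.5, 117.5) from centroid. f_tx = M·y/J = 929.2 N/mm; f_ty = M·x/J = 573.3 N/mm.
Resultant f_max = √[f_tx² + (f_v + f_ty)²] = √[929.2² + (487.2 + 573.3)²] = 1410 N/mm.
Capacity per unit length: r_n/Ω = (1/2.0) × 0.6 × 430 × (0.707 × 14) = 1277 N/mm.
1410 > 1277 → NOT adequate.

f_max ≈ 1410 N/mm; NOT adequate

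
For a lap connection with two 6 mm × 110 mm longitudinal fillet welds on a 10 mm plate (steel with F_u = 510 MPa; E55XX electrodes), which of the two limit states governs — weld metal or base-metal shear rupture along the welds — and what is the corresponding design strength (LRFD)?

φR_n ≈ 231 kN (weld metal governs)

E55XX → F_EXX = 550 MPa.
t_e = 0.707 × 6 = 4.242 mm; L = 220 mm.
Weld metal: φR_n = 0.75 × 0.6 × 550 × 4.242 × 220 × 10⁻³ = 231 kN.
Base metal (shear rupture): φR_n = 0.75 × 0.6 × 510 × 10 × 220 × 10⁻³ = 504.9 kN.
Governing: weld metal.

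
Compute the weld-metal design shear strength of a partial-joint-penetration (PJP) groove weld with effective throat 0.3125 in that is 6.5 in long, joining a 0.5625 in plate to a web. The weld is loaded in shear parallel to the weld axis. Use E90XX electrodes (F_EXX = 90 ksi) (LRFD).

Effective throat (given) t_e = 0.3125 in.
A_we = 0.3125 × 6.5 = 2.031 in².
F_nw = 0.6 F_EXX = 54 ksi.
φR_n = 0.75 × 54 × 2.031 = 82.27 kips.

φR_n ≈ 82.3 kips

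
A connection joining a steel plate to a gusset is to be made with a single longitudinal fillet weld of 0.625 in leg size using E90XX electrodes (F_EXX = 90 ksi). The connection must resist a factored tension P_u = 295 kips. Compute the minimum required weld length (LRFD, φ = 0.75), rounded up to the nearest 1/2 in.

Throat t_e = 0.707 × 0.625 = 0.4419 in.
φr_n = 0.75 × 0.6 × 90 × 0.4419 = 17.9 kips/in.
L_req = P_u / φr_n = 295 / 17.9 = 16.48 in total.
Round up → use L = 16.5 in.

L = 16.5 in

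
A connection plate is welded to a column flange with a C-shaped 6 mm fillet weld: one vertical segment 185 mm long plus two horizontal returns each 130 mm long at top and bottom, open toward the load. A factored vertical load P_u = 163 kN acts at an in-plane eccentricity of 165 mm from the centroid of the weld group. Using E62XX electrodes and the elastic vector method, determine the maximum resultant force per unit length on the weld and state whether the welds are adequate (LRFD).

E62XX → F_EXX = 620 MPa.
Total weld length L_w = 445 mm. Treat welds as unit-width lines.
Centroid: x̄ = 2×130×65 / 445 = 37.98 mm from the vertical weld.
Polar moment about centroid: J = I_x + I_y = [185³/12 + 2×130×92.5²] + [185×37.98² + 2(130³/12 + 130×27.02²)] = 3575000 mm³.
Direct shear f_v = P/L_w = 163×10³ / 445 = 366.3 N/mm (vertical).
Torsion M = P·e = 163×10³ × 165 = 26895000 N·mm.
Critical point at (x, y) = (92.02, 92.5) from centroid. f_tx = M·y/J = 695.9 N/mm; f_ty = M·x/J = 692.3 N/mm.
Resultant f_max = √[f_tx² + (f_v + f_ty)²] = √[695.9² + (366.3 + 692.3)²] = 1267 N/mm.
Capacity per unit length: φr_n = 0.75 × 0.6 × 620 × (0.707 × 6) = 1184 N/mm.
1267 > 1184 → NOT adequate.

f_max ≈ 1270 N/mm; NOT adequate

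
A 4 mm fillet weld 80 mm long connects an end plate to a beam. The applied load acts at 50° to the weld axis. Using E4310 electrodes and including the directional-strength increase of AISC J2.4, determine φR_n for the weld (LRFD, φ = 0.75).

φR_n ≈ 58.5 kN

E43XX → F_EXX = 430 MPa.
t_e = 0.707 × 4 = 2.828 mm; A_we = 2.828 × 80 = 226.2 mm².
Directional factor: 1.0 + 0.5 sin^1.5(50°) = 1.335.
F_nw = 0.6 × 430 × 1.335 = 344.5 MPa.
φR_n = 0.75 × 344.5 × 226.2 × 10⁻³ = 58.45 kN.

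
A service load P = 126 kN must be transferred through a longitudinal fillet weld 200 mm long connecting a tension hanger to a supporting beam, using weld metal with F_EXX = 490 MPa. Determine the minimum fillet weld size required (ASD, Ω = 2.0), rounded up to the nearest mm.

Total weld length L = 200 mm.
Required throat t_e = P × Ω / (0.6 F_EXX × L) = 126 × 2.0 / (0.6 × 490 × 200 × 10⁻³) = 4.286 mm.
Required leg w = t_e / 0.707 = 6.062 mm → use 7 mm.

w = 7 mm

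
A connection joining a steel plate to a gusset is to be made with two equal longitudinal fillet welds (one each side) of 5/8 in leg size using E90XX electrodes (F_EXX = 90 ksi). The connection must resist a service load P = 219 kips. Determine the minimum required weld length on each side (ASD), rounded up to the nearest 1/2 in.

Throat t_e = 0.707 × 0.625 = 0.4419 in.
r_n/Ω = (0.6 × 90 × 0.4419) / 2.0 = 11.93 kip/in.
L_req = P / (r_n/Ω) = 219 / 11.93 = 18.36 in total.
Per side: 18.36 / 2 = 9.178 in.
Round up → use L = 9.5 in on each side.

L = 9.5 in on each side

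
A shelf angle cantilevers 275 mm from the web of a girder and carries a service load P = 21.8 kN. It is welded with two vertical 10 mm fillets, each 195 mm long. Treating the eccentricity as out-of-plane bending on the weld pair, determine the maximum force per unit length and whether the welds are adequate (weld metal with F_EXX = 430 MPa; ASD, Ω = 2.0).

L_w = 2 × 195 = 390 mm; section modulus (unit throat) S = 2 × L²/6 = 12680 mm².
Direct shear f_v = P/L_w = 21.8×10³/390 = 55.9 N/mm.
Moment M = P × e = 21.8×10³ × 275 = 5995000 N·mm; bending f_b = M/S = 473 N/mm.
f_max = √(f_v² + f_b²) = √(55.9² + 473²) = 476.3 N/mm.
r_n/Ω = (1/2.0) × 0.6 × 430 × (0.707 × 10) = 912 N/mm → adequate.

f_max ≈ 476 N/mm; adequate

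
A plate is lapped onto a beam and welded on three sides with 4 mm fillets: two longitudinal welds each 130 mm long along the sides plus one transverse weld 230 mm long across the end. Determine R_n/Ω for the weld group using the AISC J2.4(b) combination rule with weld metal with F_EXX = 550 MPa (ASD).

t_e = 0.707 × 4 = 2.828 mm.
R_nwl = 0.6 × 550 × 2.828 × 260 × 10⁻³ = 242.6 kN (longitudinal, 2 welds).
R_nwt = 0.6 × 550 × 2.828 × 230 × 10⁻³ = 214.6 kN (transverse, base value).
(i) R_nwl + R_nwt = 457.3 kN; (ii) 0.85 R_nwl + 1.5 R_nwt = 528.2 kN.
R_n = max = 528.2 kN [governs: (ii)]; R_n/Ω = 264.1 kN.

R_n/Ω ≈ 264 kN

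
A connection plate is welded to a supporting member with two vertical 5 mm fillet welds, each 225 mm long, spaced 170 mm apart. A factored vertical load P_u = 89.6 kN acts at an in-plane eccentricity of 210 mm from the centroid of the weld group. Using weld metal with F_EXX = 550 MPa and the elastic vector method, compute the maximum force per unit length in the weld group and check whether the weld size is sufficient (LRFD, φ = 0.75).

Total weld length L_w = 450 mm. Treat welds as unit-width lines.
Polar moment about centroid: J = 2[d³/12 + d(b/2)²] = 2[225³/12 + 225×85²] = 5150000 mm³.
Direct shear f_v = P/L_w = 89.6×10³ / 450 = 199.1 N/mm (vertical).
Torsion M = P·e = 89.6×10³ × 210 = 18816000 N·mm.
Critical point at (x, y) = (85, 112.5) from centroid. f_tx = M·y/J = 411.1 N/mm; f_ty = M·x/J = 310.6 N/mm.
Resultant f_max = √[f_tx² + (f_v + f_ty)²] = √[411.1² + (199.1 + 310.6)²] = 654.8 N/mm.
Capacity per unit length: φr_n = 0.75 × 0.6 × 550 × (0.707 × 5) = 874.9 N/mm.
654.8 ≤ 874.9 → adequate.

f_max ≈ 655 N/mm; adequate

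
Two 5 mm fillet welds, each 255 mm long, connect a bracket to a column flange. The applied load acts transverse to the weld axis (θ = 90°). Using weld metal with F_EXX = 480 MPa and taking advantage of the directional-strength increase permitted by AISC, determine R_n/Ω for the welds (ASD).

t_e = 0.707 × 5 = 3.535 mm; A_we = 3.535 × 510 = 1803 mm².
Directional factor: 1.0 + 0.5 sin^1.5(90°) = 1.5.
F_nw = 0.6 × 480 × 1.5 = 432 MPa.
R_n/Ω = (432 × 1803) / 2.0 × 10⁻³ = 389.4 kN.

R_n/Ω ≈ 389 kN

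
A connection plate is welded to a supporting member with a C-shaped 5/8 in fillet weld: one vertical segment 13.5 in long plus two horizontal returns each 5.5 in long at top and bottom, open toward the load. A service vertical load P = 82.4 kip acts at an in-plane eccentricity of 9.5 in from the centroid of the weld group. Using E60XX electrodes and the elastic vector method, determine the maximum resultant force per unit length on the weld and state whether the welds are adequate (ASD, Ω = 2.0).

f_max ≈ 10.2 kip/in; NOT adequate

E60XX → F_EXX = 60 ksi.
Total weld length L_w = 24.5 in. Treat welds as unit-width lines.
Centroid: x̄ = 2×5.5×2.75 / 24.5 = 1.235 in from the vertical weld.
Polar moment about centroid: J = I_x + I_y = [13.5³/12 + 2×5.5×6.75²] + [13.5×1.235² + 2(5.5³/12 + 5.5×1.515²)] = 779.8 in³.
Direct shear f_v = P/L_w = 82.4 / 24.5 = 3.363 kip/in (vertical).
Torsion M = P·e = 82.4 × 9.5 = 782.8 kip·in.
Critical point at (x, y) = (4.265, 6.75) from centroid. f_tx = M·y/J = 6.776 kip/in; f_ty = M·x/J = 4.282 kip/in.
Resultant f_max = √[f_tx² + (f_v + f_ty)²] = √[6.776² + (3.363 + 4.282)²] = 10.22 kip/in.
Capacity per unit length: r_n/Ω = (1/2.0) × 0.6 × 60 × (0.707 × 0.625) = 7.954 kip/in.
10.22 > 7.954 → NOT adequate.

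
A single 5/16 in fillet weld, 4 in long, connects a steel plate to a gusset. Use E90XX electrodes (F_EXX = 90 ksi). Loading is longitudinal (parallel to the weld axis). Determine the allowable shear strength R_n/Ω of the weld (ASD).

Effective throat t_e = 0.707 × 0.3125 = 0.2209 in.
Total length L = 4 in; A_we = 0.2209 × 4 = 0.8837 in².
F_nw = 0.6 F_EXX = 0.6 × 90 = 54 ksi.
R_n = 54 × 0.8837 = 47.72 kip; R_n/Ω = 47.72/2.0 = 23.86 kip.

R_n/Ω ≈ 23.9 kip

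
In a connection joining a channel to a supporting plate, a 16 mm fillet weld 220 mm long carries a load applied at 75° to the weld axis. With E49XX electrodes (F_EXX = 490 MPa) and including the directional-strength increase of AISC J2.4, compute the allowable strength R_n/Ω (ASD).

t_e = 0.707 × 16 = 11.31 mm; A_we = 11.31 × 220 = 2489 mm².
Directional factor: 1.0 + 0.5 sin^1.5(75°) = 1.475.
F_nw = 0.6 × 490 × 1.475 = 433.6 MPa.
R_n/Ω = (433.6 × 2489) / 2.0 × 10⁻³ = 539.5 kN.

R_n/Ω ≈ 539 kN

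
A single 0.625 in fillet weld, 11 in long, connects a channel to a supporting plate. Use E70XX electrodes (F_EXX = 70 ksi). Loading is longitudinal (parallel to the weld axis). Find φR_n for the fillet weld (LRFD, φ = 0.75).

φR_n ≈ 153 kips

Effective throat t_e = 0.707 × 0.625 = 0.4419 in.
Total length L = 11 in; A_we = 0.4419 × 11 = 4.861 in².
F_nw = 0.6 F_EXX = 0.6 × 70 = 42 ksi.
φR_n = 0.75 × 42 × 4.861 = 153.1 kips.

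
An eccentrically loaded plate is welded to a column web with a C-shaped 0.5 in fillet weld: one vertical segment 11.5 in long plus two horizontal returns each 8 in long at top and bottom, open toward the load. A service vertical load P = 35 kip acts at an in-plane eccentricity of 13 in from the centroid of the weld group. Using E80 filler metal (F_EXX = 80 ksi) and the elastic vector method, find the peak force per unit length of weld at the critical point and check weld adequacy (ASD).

Total weld length L_w = 27.5 in. Treat welds as unit-width lines.
Centroid: x̄ = 2×8×4 / 27.5 = 2.327 in from the vertical weld.
Polar moment about centroid: J = I_x + I_y = [11.5³/12 + 2×8×5.75²] + [11.5×2.327² + 2(8³/12 + 8×1.673²)] = 848.1 in³.
Direct shear f_v = P/L_w = 35 / 27.5 = 1.273 kip/in (vertical).
Torsion M = P·e = 35 × 13 = 455 kip·in.
Critical point at (x, y) = (5.673, 5.75) from centroid. f_tx = M·y/J = 3.085 kip/in; f_ty = M·x/J = 3.043 kip/in.
Resultant f_max = √[f_tx² + (f_v + f_ty)²] = √[3.085² + (1.273 + 3.043)²] = 5.305 kip/in.
Capacity per unit length: r_n/Ω = (1/2.0) × 0.6 × 80 × (0.707 × 0.5) = 8.484 kip/in.
5.305 ≤ 8.484 → adequate.

f_max ≈ 5.31 kip/in; adequate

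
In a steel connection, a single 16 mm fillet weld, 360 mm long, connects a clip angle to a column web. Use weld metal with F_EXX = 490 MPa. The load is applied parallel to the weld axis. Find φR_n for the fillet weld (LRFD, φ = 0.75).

Effective throat t_e = 0.707 × 16 = 11.31 mm.
Total length L = 360 mm; A_we = 11.31 × 360 = 4072 mm².
F_nw = 0.6 F_EXX = 0.6 × 490 = 294 MPa.
φR_n = 0.75 × 294 × 4072 × 10⁻³ = 897.9 kN.

φR_n ≈ 898 kN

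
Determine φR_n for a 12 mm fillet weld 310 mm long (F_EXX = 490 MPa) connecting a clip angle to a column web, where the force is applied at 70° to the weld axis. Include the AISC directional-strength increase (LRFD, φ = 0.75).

t_e = 0.707 × 12 = 8.484 mm; A_we = 8.484 × 310 = 2630 mm².
Directional factor: 1.0 + 0.5 sin^1.5(70°) = 1.455.
F_nw = 0.6 × 490 × 1.455 = 427.9 MPa.
φR_n = 0.75 × 427.9 × 2630 × 10⁻³ = 844.1 kN.

φR_n ≈ 844 kN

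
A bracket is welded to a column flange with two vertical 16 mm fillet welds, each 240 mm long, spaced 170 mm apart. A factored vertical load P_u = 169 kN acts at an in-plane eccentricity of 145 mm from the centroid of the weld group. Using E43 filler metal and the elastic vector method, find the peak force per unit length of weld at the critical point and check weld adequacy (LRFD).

f_max ≈ 876 N/mm; adequate

E43XX → F_EXX = 430 MPa.
Total weld length L_w = 480 mm. Treat welds as unit-width lines.
Polar moment about centroid: J = 2[d³/12 + d(b/2)²] = 2[240³/12 + 240×85²] = 5772000 mm³.
Direct shear f_v = P/L_w = 169×10³ / 480 = 352.1 N/mm (vertical).
Torsion M = P·e = 169×10³ × 145 = 24505000 N·mm.
Critical point at (x, y) = (85, 120) from centroid. f_tx = M·y/J = 509.5 N/mm; f_ty = M·x/J = 360.9 N/mm.
Resultant f_max = √[f_tx² + (f_v + f_ty)²] = √[509.5² + (352.1 + 360.9)²] = 876.3 N/mm.
Capacity per unit length: φr_n = 0.75 × 0.6 × 430 × (0.707 × 16) = 2189 N/mm.
876.3 ≤ 2189 → adequate.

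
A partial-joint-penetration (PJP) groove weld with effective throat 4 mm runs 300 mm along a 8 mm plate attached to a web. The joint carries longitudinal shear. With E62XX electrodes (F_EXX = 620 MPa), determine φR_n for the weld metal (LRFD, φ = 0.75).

Effective throat (given) t_e = 4 mm.
A_we = 4 × 300 = 1200 mm².
F_nw = 0.6 F_EXX = 372 MPa.
φR_n = 0.75 × 372 × 1200 × 10⁻³ = 334.8 kN.

φR_n ≈ 335 kN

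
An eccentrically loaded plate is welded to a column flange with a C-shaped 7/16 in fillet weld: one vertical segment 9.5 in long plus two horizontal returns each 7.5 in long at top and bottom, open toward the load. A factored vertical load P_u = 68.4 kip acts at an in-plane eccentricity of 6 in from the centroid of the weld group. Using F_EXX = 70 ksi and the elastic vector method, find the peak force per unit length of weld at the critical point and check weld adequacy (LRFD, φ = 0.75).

Total weld length L_w = 24.5 in. Treat welds as unit-width lines.
Centroid: x̄ = 2×7.5×3.75 / 24.5 = 2.296 in from the vertical weld.
Polar moment about centroid: J = I_x + I_y = [9.5³/12 + 2×7.5×4.75²] + [9.5×2.296² + 2(7.5³/12 + 7.5×1.454²)] = 562 in³.
Direct shear f_v = P/L_w = 68.4 / 24.5 = 2.792 kip/in (vertical).
Torsion M = P·e = 68.4 × 6 = 410.4 kip·in.
Critical point at (x, y) = (5.204, 4.75) from centroid. f_tx = M·y/J = 3.469 kip/in; f_ty = M·x/J = 3.8 kip/in.
Resultant f_max = √[f_tx² + (f_v + f_ty)²] = √[3.469² + (2.792 + 3.8)²] = 7.449 kip/in.
Capacity per unit length: φr_n = 0.75 × 0.6 × 70 × (0.707 × 0.4375) = 9.743 kip/in.
7.449 ≤ 9.743 → adequate.

f_max ≈ 7.45 kip/in; adequate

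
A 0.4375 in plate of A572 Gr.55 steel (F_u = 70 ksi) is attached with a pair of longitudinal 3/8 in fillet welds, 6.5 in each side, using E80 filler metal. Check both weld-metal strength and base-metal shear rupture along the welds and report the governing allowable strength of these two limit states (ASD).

E80XX → F_EXX = 80 ksi.
t_e = 0.707 × 0.375 = 0.2651 in; L = 13 in.
Weld metal: R_n/Ω = (1/2.0) × 0.6 × 80 × 0.2651 × 13 = 82.72 kips.
Base metal (shear rupture): R_n/Ω = (1/2.0) × 0.6 × 70 × 0.4375 × 13 = 119.4 kips.
Governing: weld metal.

R_n/Ω ≈ 82.7 kips (weld metal governs)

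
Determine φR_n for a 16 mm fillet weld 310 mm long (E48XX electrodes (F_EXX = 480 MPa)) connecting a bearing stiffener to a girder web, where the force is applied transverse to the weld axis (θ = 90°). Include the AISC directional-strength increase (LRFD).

φR_n ≈ 1140 kN

t_e = 0.707 × 16 = 11.31 mm; A_we = 11.31 × 310 = 3507 mm².
Directional factor: 1.0 + 0.5 sin^1.5(90°) = 1.5.
F_nw = 0.6 × 480 × 1.5 = 432 MPa.
φR_n = 0.75 × 432 × 3507 × 10⁻³ = 1136 kN.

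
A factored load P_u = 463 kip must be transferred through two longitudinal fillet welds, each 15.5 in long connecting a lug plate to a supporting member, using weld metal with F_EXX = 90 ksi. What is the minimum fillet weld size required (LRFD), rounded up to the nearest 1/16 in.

w = 9/16 in

Total weld length L = 31 in.
Required throat t_e = P_u / (φ × 0.6 F_EXX × L) = 463 / (0.75 × 0.6 × 90 × 31) = 0.3688 in.
Required leg w = t_e / 0.707 = 0.5216 in → use 9/16 in.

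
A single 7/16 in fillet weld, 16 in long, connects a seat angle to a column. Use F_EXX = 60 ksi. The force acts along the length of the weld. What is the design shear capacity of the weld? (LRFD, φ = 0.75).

Effective throat t_e = 0.707 × 0.4375 = 0.3093 in.
Total length L = 16 in; A_we = 0.3093 × 16 = 4.949 in².
F_nw = 0.6 F_EXX = 0.6 × 60 = 36 ksi.
φR_n = 0.75 × 36 × 4.949 = 133.6 kips.

φR_n ≈ 134 kips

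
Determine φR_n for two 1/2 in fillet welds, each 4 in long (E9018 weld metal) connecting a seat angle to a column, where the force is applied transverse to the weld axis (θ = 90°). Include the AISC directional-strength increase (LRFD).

φR_n ≈ 172 kip

E90XX → F_EXX = 90 ksi.
t_e = 0.707 × 0.5 = 0.3535 in; A_we = 0.3535 × 8 = 2.828 in².
Directional factor: 1.0 + 0.5 sin^1.5(90°) = 1.5.
F_nw = 0.6 × 90 × 1.5 = 81 ksi.
φR_n = 0.75 × 81 × 2.828 = 171.8 kip.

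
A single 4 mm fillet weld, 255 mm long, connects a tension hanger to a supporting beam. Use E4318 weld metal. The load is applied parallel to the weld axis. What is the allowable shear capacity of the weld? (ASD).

R_n/Ω ≈ 93 kN

E43XX → F_EXX = 430 MPa.
Effective throat t_e = 0.707 × 4 = 2.828 mm.
Total length L = 255 mm; A_we = 2.828 × 255 = 721.1 mm².
F_nw = 0.6 F_EXX = 0.6 × 430 = 258 MPa.
R_n = 258 × 721.1 × 10⁻³ = 186.1 kN; R_n/Ω = 186.1/2.0 = 93.03 kN.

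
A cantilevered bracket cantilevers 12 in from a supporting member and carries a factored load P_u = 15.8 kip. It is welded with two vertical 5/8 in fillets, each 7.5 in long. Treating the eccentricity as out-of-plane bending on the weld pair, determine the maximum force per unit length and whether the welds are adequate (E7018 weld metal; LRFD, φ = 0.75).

f_max ≈ 10.2 kip/in; adequate

E70XX → F_EXX = 70 ksi.
L_w = 2 × 7.5 = 15 in; section modulus (unit throat) S = 2 × L²/6 = 18.75 in².
Direct shear f_v = P/L_w = 15.8/15 = 1.053 kip/in.
Moment M = P × e = 15.8 × 12 = 189.6 kip·in; bending f_b = M/S = 10.11 kip/in.
f_max = √(f_v² + f_b²) = √(1.053² + 10.11²) = 10.17 kip/in.
φr_n = 0.75 × 0.6 × 70 × (0.707 × 0.625) = 13.92 kip/in → adequate.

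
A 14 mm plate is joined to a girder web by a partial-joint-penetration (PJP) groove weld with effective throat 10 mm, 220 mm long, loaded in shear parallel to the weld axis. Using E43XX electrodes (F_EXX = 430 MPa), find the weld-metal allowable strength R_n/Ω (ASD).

R_n/Ω ≈ 284 kN

Effective throat (given) t_e = 10 mm.
A_we = 10 × 220 = 2200 mm².
F_nw = 0.6 F_EXX = 258 MPa.
R_n/Ω = (258 × 2200) / 2.0 × 10⁻³ = 283.8 kN.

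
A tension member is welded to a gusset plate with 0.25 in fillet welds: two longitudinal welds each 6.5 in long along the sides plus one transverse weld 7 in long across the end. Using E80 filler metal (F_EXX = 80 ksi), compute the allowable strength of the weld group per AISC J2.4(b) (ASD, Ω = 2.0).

t_e = 0.707 × 0.25 = 0.1767 in.
R_nwl = 0.6 × 80 × 0.1767 × 13 = 110.3 kip (longitudinal, 2 welds).
R_nwt = 0.6 × 80 × 0.1767 × 7 = 59.39 kip (transverse, base value).
(i) R_nwl + R_nwt = 169.7 kip; (ii) 0.85 R_nwl + 1.5 R_nwt = 182.8 kip.
R_n = max = 182.8 kip [governs: (ii)]; R_n/Ω = 91.42 kip.

R_n/Ω ≈ 91.4 kip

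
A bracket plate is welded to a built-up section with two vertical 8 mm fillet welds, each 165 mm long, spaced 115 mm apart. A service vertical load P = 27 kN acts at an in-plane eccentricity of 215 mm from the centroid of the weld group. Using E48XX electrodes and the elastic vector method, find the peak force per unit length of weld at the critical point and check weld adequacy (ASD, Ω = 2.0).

E48XX → F_EXX = 480 MPa.
Total weld length L_w = 330 mm. Treat welds as unit-width lines.
Polar moment about centroid: J = 2[d³/12 + d(b/2)²] = 2[165³/12 + 165×57.5²] = 1840000 mm³.
Direct shear f_v = P/L_w = 27×10³ / 330 = 81.82 N/mm (vertical).
Torsion M = P·e = 27×10³ × 215 = 5805000 N·mm.
Critical point at (x, y) = (57.5, 82.5) from centroid. f_tx = M·y/J = 260.3 N/mm; f_ty = M·x/J = 181.4 N/mm.
Resultant f_max = √[f_tx² + (f_v + f_ty)²] = √[260.3² + (81.82 + 181.4)²] = 370.2 N/mm.
Capacity per unit length: r_n/Ω = (1/2.0) × 0.6 × 480 × (0.707 × 8) = 814.5 N/mm.
370.2 ≤ 814.5 → adequate.

f_max ≈ 370 N/mm; adequate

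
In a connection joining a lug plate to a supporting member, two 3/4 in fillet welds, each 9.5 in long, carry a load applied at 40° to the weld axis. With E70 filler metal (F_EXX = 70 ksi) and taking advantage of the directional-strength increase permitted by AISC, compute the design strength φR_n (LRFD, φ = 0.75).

t_e = 0.707 × 0.75 = 0.5302 in; A_we = 0.5302 × 19 = 10.07 in².
Directional factor: 1.0 + 0.5 sin^1.5(40°) = 1.258.
F_nw = 0.6 × 70 × 1.258 = 52.82 ksi.
φR_n = 0.75 × 52.82 × 10.07 = 399.1 kip.

φR_n ≈ 399 kip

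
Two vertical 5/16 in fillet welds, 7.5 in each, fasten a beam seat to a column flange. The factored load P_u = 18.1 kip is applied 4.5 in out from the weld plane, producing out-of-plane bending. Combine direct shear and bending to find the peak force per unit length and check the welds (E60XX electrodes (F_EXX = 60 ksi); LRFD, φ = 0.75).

f_max ≈ 4.51 kip/in; adequate

L_w = 2 × 7.5 = 15 in; section modulus (unit throat) S = 2 × L²/6 = 18.75 in².
Direct shear f_v = P/L_w = 18.1/15 = 1.207 kip/in.
Moment M = P × e = 18.1 × 4.5 = 81.45 kip·in; bending f_b = M/S = 4.344 kip/in.
f_max = √(f_v² + f_b²) = √(1.207² + 4.344²) = 4.508 kip/in.
φr_n = 0.75 × 0.6 × 60 × (0.707 × 0.3125) = 5.965 kip/in → adequate.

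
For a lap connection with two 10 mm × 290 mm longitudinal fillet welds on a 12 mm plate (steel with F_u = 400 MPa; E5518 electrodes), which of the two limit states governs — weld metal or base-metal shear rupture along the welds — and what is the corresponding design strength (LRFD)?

E55XX → F_EXX = 550 MPa.
t_e = 0.707 × 10 = 7.07 mm; L = 580 mm.
Weld metal: φR_n = 0.75 × 0.6 × 550 × 7.07 × 580 × 10⁻³ = 1015 kN.
Base metal (shear rupture): φR_n = 0.75 × 0.6 × 400 × 12 × 580 × 10⁻³ = 1253 kN.
Governing: weld metal.

φR_n ≈ 1010 kN (weld metal governs)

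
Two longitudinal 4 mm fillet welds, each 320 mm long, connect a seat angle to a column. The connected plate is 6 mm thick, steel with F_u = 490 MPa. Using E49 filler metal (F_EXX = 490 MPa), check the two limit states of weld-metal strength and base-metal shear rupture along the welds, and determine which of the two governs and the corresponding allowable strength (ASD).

t_e = 0.707 × 4 = 2.828 mm; L = 640 mm.
Weld metal: R_n/Ω = (1/2.0) × 0.6 × 490 × 2.828 × 640 × 10⁻³ = 266.1 kN.
Base metal (shear rupture): R_n/Ω = (1/2.0) × 0.6 × 490 × 6 × 640 × 10⁻³ = 564.5 kN.
Governing: weld metal.

R_n/Ω ≈ 266 kN (weld metal governs)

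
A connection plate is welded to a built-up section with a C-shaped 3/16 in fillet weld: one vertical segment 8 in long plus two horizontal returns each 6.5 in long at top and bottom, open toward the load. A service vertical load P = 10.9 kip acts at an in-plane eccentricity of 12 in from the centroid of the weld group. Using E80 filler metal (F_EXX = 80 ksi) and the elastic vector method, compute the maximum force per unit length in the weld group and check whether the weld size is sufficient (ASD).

Total weld length L_w = 21 in. Treat welds as unit-width lines.
Centroid: x̄ = 2×6.5×3.25 / 21 = 2.012 in from the vertical weld.
Polar moment about centroid: J = I_x + I_y = [8³/12 + 2×6.5×4²] + [8×2.012² + 2(6.5³/12 + 6.5×1.238²)] = 348.7 in³.
Direct shear f_v = P/L_w = 10.9 / 21 = 0.519 kip/in (vertical).
Torsion M = P·e = 10.9 × 12 = 130.8 kip·in.
Critical point at (x, y) = (4.488, 4) from centroid. f_tx = M·y/J = 1.5 kip/in; f_ty = M·x/J = 1.683 kip/in.
Resultant f_max = √[f_tx² + (f_v + f_ty)²] = √[1.5² + (0.519 + 1.683)²] = 2.665 kip/in.
Capacity per unit length: r_n/Ω = (1/2.0) × 0.6 × 80 × (0.707 × 0.1875) = 3.181 kip/in.
2.665 ≤ 3.181 → adequate.

f_max ≈ 2.66 kip/in; adequate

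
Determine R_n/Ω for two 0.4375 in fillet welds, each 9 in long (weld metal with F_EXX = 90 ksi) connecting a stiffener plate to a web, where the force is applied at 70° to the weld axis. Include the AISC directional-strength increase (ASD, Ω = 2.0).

t_e = 0.707 × 0.4375 = 0.3093 in; A_we = 0.3093 × 18 = 5.568 in².
Directional factor: 1.0 + 0.5 sin^1.5(70°) = 1.455.
F_nw = 0.6 × 90 × 1.455 = 78.59 ksi.
R_n/Ω = (78.59 × 5.568) / 2.0 = 218.8 kip.

R_n/Ω ≈ 219 kip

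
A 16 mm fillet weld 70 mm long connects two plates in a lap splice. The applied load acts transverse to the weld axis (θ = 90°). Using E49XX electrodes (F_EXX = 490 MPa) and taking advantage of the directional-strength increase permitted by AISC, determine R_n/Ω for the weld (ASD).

R_n/Ω ≈ 175 kN

t_e = 0.707 × 16 = 11.31 mm; A_we = 11.31 × 70 = 791.8 mm².
Directional factor: 1.0 + 0.5 sin^1.5(90°) = 1.5.
F_nw = 0.6 × 490 × 1.5 = 441 MPa.
R_n/Ω = (441 × 791.8) / 2.0 × 10⁻³ = 174.6 kN.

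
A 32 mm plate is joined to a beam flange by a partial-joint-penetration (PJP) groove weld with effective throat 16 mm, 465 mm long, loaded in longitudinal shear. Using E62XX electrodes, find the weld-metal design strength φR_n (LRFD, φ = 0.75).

φR_n ≈ 2080 kN

E62XX → F_EXX = 620 MPa.
Effective throat (given) t_e = 16 mm.
A_we = 16 × 465 = 7440 mm².
F_nw = 0.6 F_EXX = 372 MPa.
φR_n = 0.75 × 372 × 7440 × 10⁻³ = 2076 kN.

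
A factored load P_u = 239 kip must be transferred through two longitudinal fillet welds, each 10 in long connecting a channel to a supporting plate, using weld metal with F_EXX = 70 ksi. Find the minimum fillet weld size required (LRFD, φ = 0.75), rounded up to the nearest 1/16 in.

Total weld length L = 20 in.
Required throat t_e = P_u / (φ × 0.6 F_EXX × L) = 239 / (0.75 × 0.6 × 70 × 20) = 0.3794 in.
Required leg w = t_e / 0.707 = 0.5366 in → use 9/16 in.

w = 9/16 in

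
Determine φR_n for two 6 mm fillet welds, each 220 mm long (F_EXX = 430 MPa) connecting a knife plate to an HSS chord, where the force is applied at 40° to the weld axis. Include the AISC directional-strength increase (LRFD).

t_e = 0.707 × 6 = 4.242 mm; A_we = 4.242 × 440 = 1866 mm².
Directional factor: 1.0 + 0.5 sin^1.5(40°) = 1.258.
F_nw = 0.6 × 430 × 1.258 = 324.5 MPa.
φR_n = 0.75 × 324.5 × 1866 × 10⁻³ = 454.2 kN.

φR_n ≈ 454 kN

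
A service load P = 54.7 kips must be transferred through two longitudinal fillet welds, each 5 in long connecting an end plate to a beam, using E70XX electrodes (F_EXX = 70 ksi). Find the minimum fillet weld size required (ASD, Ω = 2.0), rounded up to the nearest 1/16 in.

w = 3/8 in

Total weld length L = 10 in.
Required throat t_e = P × Ω / (0.6 F_EXX × L) = 54.7 × 2.0 / (0.6 × 70 × 10) = 0.2605 in.
Required leg w = t_e / 0.707 = 0.3684 in → use 3/8 in.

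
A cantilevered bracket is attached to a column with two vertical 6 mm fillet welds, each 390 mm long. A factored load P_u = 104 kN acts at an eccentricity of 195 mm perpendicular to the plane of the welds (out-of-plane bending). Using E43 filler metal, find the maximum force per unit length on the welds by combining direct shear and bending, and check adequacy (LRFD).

E43XX → F_EXX = 430 MPa.
L_w = 2 × 390 = 780 mm; section modulus (unit throat) S = 2 × L²/6 = 50700 mm².
Direct shear f_v = P/L_w = 104×10³/780 = 133.3 N/mm.
Moment M = P × e = 104×10³ × 195 = 20280000 N·mm; bending f_b = M/S = 400 N/mm.
f_max = √(f_v² + f_b²) = √(133.3² + 400²) = 421.6 N/mm.
φr_n = 0.75 × 0.6 × 430 × (0.707 × 6) = 820.8 N/mm → adequate.

f_max ≈ 422 N/mm; adequate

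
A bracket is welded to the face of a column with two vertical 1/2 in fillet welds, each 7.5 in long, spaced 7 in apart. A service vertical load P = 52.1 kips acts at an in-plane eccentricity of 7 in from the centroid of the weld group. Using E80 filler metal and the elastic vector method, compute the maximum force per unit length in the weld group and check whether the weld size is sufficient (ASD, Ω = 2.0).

f_max ≈ 10.1 kip/in; NOT adequate

E80XX → F_EXX = 80 ksi.
Total weld length L_w = 15 in. Treat welds as unit-width lines.
Polar moment about centroid: J = 2[d³/12 + d(b/2)²] = 2[7.5³/12 + 7.5×3.5²] = 254.1 in³.
Direct shear f_v = P/L_w = 52.1 / 15 = 3.473 kip/in (vertical).
Torsion M = P·e = 52.1 × 7 = 364.7 kip·in.
Critical point at (x, y) = (3.5, 3.75) from centroid. f_tx = M·y/J = 5.383 kip/in; f_ty = M·x/J = 5.024 kip/in.
Resultant f_max = √[f_tx² + (f_v + f_ty)²] = √[5.383² + (3.473 + 5.024)²] = 10.06 kip/in.
Capacity per unit length: r_n/Ω = (1/2.0) × 0.6 × 80 × (0.707 × 0.5) = 8.484 kip/in.
10.06 > 8.484 → NOT adequate.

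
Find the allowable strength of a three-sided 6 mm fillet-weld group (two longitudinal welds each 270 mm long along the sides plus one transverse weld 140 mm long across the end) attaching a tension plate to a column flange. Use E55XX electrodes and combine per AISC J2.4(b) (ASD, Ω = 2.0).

R_n/Ω ≈ 476 kN

E55XX → F_EXX = 550 MPa.
t_e = 0.707 × 6 = 4.242 mm.
R_nwl = 0.6 × 550 × 4.242 × 540 × 10⁻³ = 755.9 kN (longitudinal, 2 welds).
R_nwt = 0.6 × 550 × 4.242 × 140 × 10⁻³ = 196 kN (transverse, base value).
(i) R_nwl + R_nwt = 951.9 kN; (ii) 0.85 R_nwl + 1.5 R_nwt = 936.5 kN.
R_n = max = 951.9 kN [governs: (i)]; R_n/Ω = 476 kN.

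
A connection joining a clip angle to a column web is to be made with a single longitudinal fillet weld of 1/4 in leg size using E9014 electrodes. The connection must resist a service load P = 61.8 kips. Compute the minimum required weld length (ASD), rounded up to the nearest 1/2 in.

L = 13 in

E90XX → F_EXX = 90 ksi.
Throat t_e = 0.707 × 0.25 = 0.1767 in.
r_n/Ω = (0.6 × 90 × 0.1767) / 2.0 = 4.772 kip/in.
L_req = P / (r_n/Ω) = 61.8 / 4.772 = 12.95 in total.
Round up → use L = 13 in.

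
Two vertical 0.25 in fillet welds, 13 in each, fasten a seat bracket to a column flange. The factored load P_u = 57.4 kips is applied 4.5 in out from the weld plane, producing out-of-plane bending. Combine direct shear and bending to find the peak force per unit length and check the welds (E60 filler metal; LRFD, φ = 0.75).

E60XX → F_EXX = 60 ksi.
L_w = 2 × 13 = 26 in; section modulus (unit throat) S = 2 × L²/6 = 56.33 in².
Direct shear f_v = P/L_w = 57.4/26 = 2.208 kip/in.
Moment M = P × e = 57.4 × 4.5 = 258.3 kip·in; bending f_b = M/S = 4.585 kip/in.
f_max = √(f_v² + f_b²) = √(2.208² + 4.585²) = 5.089 kip/in.
φr_n = 0.75 × 0.6 × 60 × (0.707 × 0.25) = 4.772 kip/in → NOT adequate.

f_max ≈ 5.09 kip/in; NOT adequate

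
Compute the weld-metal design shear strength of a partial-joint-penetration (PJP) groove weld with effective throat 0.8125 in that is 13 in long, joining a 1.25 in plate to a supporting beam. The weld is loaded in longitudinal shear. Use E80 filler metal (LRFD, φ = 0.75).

E80XX → F_EXX = 80 ksi.
Effective throat (given) t_e = 0.8125 in.
A_we = 0.8125 × 13 = 10.56 in².
F_nw = 0.6 F_EXX = 48 ksi.
φR_n = 0.75 × 48 × 10.56 = 380.2 kip.

φR_n ≈ 380 kip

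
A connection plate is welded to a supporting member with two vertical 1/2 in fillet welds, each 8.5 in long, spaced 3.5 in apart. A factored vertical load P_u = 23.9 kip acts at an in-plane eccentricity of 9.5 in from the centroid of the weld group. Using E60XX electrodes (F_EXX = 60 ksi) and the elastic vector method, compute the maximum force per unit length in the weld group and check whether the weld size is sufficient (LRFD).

Total weld length L_w = 17 in. Treat welds as unit-width lines.
Polar moment about centroid: J = 2[d³/12 + d(b/2)²] = 2[8.5³/12 + 8.5×1.75²] = 154.4 in³.
Direct shear f_v = P/L_w = 23.9 / 17 = 1.406 kip/in (vertical).
Torsion M = P·e = 23.9 × 9.5 = 227.05 kip·in.
Critical point at (x, y) = (1.75, 4.25) from centroid. f_tx = M·y/J = 6.249 kip/in; f_ty = M·x/J = 2.573 kip/in.
Resultant f_max = √[f_tx² + (f_v + f_ty)²] = √[6.249² + (1.406 + 2.573)²] = 7.408 kip/in.
Capacity per unit length: φr_n = 0.75 × 0.6 × 60 × (0.707 × 0.5) = 9.544 kip/in.
7.408 ≤ 9.544 → adequate.

f_max ≈ 7.41 kip/in; adequate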